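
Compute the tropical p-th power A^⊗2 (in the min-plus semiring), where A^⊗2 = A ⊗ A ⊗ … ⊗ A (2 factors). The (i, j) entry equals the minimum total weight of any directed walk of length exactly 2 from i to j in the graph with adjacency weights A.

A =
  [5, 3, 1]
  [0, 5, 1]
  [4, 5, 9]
A^⊗2 =
  [3, 6, 4]
  [5, 3, 1]
  [5, 7, 5]

Each entry (A^⊗2)_ij equals the minimum over all length-2 walks i = v_0 → v_1 → … → v_2 = j of Σ_t A[v_t][v_{t+1}]. For example, for (i, j) = (0, 2) we minimise over 3 possible intermediate vertex sequences; the minimum is 4, attained along the walk 0 → 1 → 2.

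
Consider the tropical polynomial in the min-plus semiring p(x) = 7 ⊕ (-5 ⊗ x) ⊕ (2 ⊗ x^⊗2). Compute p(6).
p(6) = 1

A tropical monomial a ⊗ x^⊗i evaluates to a + i · x. Evaluating each term at x = 6:
  Term 0 contributes 7 + 0 · 6 = 7
  Term 1 contributes -5 + 1 · 6 = 1
  Term 2 contributes 2 + 2 · 6 = 14
p(6) = ⊕ of these = min[7, 1, 14] = 1.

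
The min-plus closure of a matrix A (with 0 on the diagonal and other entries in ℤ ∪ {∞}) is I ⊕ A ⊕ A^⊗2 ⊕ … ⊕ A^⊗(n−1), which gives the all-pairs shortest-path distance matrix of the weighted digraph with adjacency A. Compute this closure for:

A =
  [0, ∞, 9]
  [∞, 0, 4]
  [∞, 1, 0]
Closure =
  [0, 10, 9]
  [∞, 0, 4]
  [∞, 1, 0]

This is the Floyd-Warshall all-pairs shortest-path computation. For each intermediate vertex k = 0, 1, …, 2, update dist[i][j] ← min(dist[i][j], dist[i][k] + dist[k][j]). The final matrix gives, for each (i, j), the minimum total weight of any directed path from i to j (possibly empty when i = j).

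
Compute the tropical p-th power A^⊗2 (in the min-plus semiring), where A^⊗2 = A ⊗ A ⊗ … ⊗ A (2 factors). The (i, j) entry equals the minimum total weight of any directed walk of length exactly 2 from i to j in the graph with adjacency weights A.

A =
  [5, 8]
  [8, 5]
A^⊗2 =
  [10, 13]
  [13, 10]

Each entry (A^⊗2)_ij equals the minimum over all length-2 walks i = v_0 → v_1 → … → v_2 = j of Σ_t A[v_t][v_{t+1}]. For example, for (i, j) = (0, 1) we minimise over 2 possible intermediate vertex sequences; the minimum is 13, attained along the walk 0 → 0 → 1.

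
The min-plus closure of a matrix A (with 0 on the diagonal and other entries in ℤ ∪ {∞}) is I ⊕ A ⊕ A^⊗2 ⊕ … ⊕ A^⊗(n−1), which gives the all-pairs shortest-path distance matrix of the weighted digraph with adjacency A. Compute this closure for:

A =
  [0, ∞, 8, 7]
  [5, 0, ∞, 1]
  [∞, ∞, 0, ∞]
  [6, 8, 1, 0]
Closure =
  [0, 15, 8, 7]
  [5, 0, 2, 1]
  [∞, ∞, 0, ∞]
  [6, 8, 1, 0]

This is the Floyd-Warshall all-pairs shortest-path computation. For each intermediate vertex k = 0, 1, …, 3, update dist[i][j] ← min(dist[i][j], dist[i][k] + dist[k][j]). The final matrix gives, for each (i, j), the minimum total weight of any directed path from i to j (possibly empty when i = j).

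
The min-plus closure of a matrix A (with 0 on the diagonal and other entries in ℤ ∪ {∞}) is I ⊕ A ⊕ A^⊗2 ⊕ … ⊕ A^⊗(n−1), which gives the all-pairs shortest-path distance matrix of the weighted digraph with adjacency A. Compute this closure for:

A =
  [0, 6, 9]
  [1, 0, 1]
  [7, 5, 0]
Closure =
  [0, 6, 7]
  [1, 0, 1]
  [6, 5, 0]

This is the Floyd-Warshall all-pairs shortest-path computation. For each intermediate vertex k = 0, 1, …, 2, update dist[i][j] ← min(dist[i][j], dist[i][k] + dist[k][j]). The final matrix gives, for each (i, j), the minimum total weight of any directed path from i to j (possibly empty when i = j).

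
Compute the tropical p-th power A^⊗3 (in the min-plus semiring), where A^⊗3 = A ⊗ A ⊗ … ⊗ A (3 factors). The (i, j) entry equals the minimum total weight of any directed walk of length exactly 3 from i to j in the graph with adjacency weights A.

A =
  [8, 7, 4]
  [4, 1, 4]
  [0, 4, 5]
A^⊗3 =
  [9, 9, 8]
  [5, 3, 6]
  [4, 6, 9]

Each entry (A^⊗3)_ij equals the minimum over all length-3 walks i = v_0 → v_1 → … → v_3 = j of Σ_t A[v_t][v_{t+1}]. For example, for (i, j) = (0, 2) we minimise over 9 possible intermediate vertex sequences; the minimum is 8, attained along the walk 0 → 2 → 0 → 2.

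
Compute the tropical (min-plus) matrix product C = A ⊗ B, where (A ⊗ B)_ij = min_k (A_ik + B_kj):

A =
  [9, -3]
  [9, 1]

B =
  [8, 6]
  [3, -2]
A ⊗ B =
  [0, -5]
  [4, -1]

Apply the min-plus product entry-by-entry:
  C[0][0] = min over k of (A[0][0] + B[0][0] = 9 + 8 = 17, A[0][1] + B[1][0] = -3 + 3 = 0) = 0 (attained at k = 1)
  C[0][1] = min over k of (A[0][0] + B[0][1] = 9 + 6 = 15, A[0][1] + B[1][1] = -3 + -2 = -5) = -5 (attained at k = 1)
  C[1][0] = min over k of (A[1][0] + B[0][0] = 9 + 8 = 17, A[1][1] + B[1][0] = 1 + 3 = 4) = 4 (attained at k = 1)
  C[1][1] = min over k of (A[1][0] + B[0][1] = 9 + 6 = 15, A[1][1] + B[1][1] = 1 + -2 = -1) = -1 (attained at k = 1)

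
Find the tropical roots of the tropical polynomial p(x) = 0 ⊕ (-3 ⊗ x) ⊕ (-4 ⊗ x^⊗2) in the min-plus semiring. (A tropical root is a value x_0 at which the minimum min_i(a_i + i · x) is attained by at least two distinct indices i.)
Roots: {1, 3}

Each tropical root is a break point of the lower envelope of the lines y = a_i + i · x (there are 3 lines, with slopes 0, 1, ..., 2). Only the lines that attain the minimum somewhere contribute to roots; other lines are dominated. Here the surviving (envelope) indices are i = 2, i = 1, i = 0.
Intersections between consecutive envelope lines give the roots: for adjacent envelope indices i < j the intersection is x = (a_i − a_j) / (j − i). Reading off the sorted break points: {1, 3}.
Verification: at each break x_0, at least two indices attain the minimum of min_i(a_i + i · x_0).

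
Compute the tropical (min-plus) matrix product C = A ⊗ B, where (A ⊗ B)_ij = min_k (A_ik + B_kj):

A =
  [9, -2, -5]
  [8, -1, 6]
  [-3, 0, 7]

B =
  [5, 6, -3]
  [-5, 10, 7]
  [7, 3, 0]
A ⊗ B =
  [-7, -2, -5]
  [-6, 9, 5]
  [-5, 3, -6]

Apply the min-plus product entry-by-entry:
  C[0][0] = min over k of (A[0][0] + B[0][0] = 9 + 5 = 14, A[0][1] + B[1][0] = -2 + -5 = -7, A[0][2] + B[2][0] = -5 + 7 = 2) = -7 (attained at k = 1)
  C[0][1] = min over k of (A[0][0] + B[0][1] = 9 + 6 = 15, A[0][1] + B[1][1] = -2 + 10 = 8, A[0][2] + B[2][1] = -5 + 3 = -2) = -2 (attained at k = 2)
  C[0][2] = min over k of (A[0][0] + B[0][2] = 9 + -3 = 6, A[0][1] + B[1][2] = -2 + 7 = 5, A[0][2] + B[2][2] = -5 + 0 = -5) = -5 (attained at k = 2)
  C[1][0] = min over k of (A[1][0] + B[0][0] = 8 + 5 = 13, A[1][1] + B[1][0] = -1 + -5 = -6, A[1][2] + B[2][0] = 6 + 7 = 13) = -6 (attained at k = 1)
  C[1][1] = min over k of (A[1][0] + B[0][1] = 8 + 6 = 14, A[1][1] + B[1][1] = -1 + 10 = 9, A[1][2] + B[2][1] = 6 + 3 = 9) = 9 (attained at k = 1)
  C[1][2] = min over k of (A[1][0] + B[0][2] = 8 + -3 = 5, A[1][1] + B[1][2] = -1 + 7 = 6, A[1][2] + B[2][2] = 6 + 0 = 6) = 5 (attained at k = 0)
  C[2][0] = min over k of (A[2][0] + B[0][0] = -3 + 5 = 2, A[2][1] + B[1][0] = 0 + -5 = -5, A[2][2] + B[2][0] = 7 + 7 = 14) = -5 (attained at k = 1)
  C[2][1] = min over k of (A[2][0] + B[0][1] = -3 + 6 = 3, A[2][1] + B[1][1] = 0 + 10 = 10, A[2][2] + B[2][1] = 7 + 3 = 10) = 3 (attained at k = 0)
  C[2][2] = min over k of (A[2][0] + B[0][2] = -3 + -3 = -6, A[2][1] + B[1][2] = 0 + 7 = 7, A[2][2] + B[2][2] = 7 + 0 = 7) = -6 (attained at k = 0)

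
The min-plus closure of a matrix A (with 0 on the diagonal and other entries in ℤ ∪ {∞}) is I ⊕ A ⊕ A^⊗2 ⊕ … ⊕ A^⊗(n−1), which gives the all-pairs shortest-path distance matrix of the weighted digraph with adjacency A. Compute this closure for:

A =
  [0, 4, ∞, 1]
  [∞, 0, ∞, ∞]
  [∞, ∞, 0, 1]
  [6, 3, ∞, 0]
Closure =
  [0, 4, ∞, 1]
  [∞, 0, ∞, ∞]
  [7, 4, 0, 1]
  [6, 3, ∞, 0]

This is the Floyd-Warshall all-pairs shortest-path computation. For each intermediate vertex k = 0, 1, …, 3, update dist[i][j] ← min(dist[i][j], dist[i][k] + dist[k][j]). The final matrix gives, for each (i, j), the minimum total weight of any directed path from i to j (possibly empty when i = j).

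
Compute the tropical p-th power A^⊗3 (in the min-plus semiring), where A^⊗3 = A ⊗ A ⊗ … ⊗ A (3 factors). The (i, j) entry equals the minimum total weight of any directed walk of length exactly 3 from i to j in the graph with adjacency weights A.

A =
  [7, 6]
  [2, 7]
A^⊗3 =
  [15, 14]
  [10, 15]

Each entry (A^⊗3)_ij equals the minimum over all length-3 walks i = v_0 → v_1 → … → v_3 = j of Σ_t A[v_t][v_{t+1}]. For example, for (i, j) = (0, 1) we minimise over 4 possible intermediate vertex sequences; the minimum is 14, attained along the walk 0 → 1 → 0 → 1.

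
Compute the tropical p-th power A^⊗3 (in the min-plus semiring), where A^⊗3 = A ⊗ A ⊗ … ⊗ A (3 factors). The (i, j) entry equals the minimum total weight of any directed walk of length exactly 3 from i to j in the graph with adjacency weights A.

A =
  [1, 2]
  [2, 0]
A^⊗3 =
  [3, 2]
  [2, 0]

Each entry (A^⊗3)_ij equals the minimum over all length-3 walks i = v_0 → v_1 → … → v_3 = j of Σ_t A[v_t][v_{t+1}]. For example, for (i, j) = (0, 1) we minimise over 4 possible intermediate vertex sequences; the minimum is 2, attained along the walk 0 → 1 → 1 → 1.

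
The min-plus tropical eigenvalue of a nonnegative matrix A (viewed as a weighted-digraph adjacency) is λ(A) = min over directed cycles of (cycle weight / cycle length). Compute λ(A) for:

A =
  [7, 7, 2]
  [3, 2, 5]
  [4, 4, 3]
λ(A) = 2

Enumerate directed cycles and compute their means (weight / length). Sample:
  cycle 0 → 0: weight = 7, length = 1, mean = 7/1 ≈ 7.000
  cycle 1 → 1: weight = 2, length = 1, mean = 2/1 ≈ 2.000
  cycle 2 → 2: weight = 3, length = 1, mean = 3/1 ≈ 3.000
  cycle 0 → 1 → 0: weight = 10, length = 2, mean = 10/2 ≈ 5.000
  cycle 0 → 2 → 0: weight = 6, length = 2, mean = 6/2 ≈ 3.000
  cycle 1 → 0 → 1: weight = 10, length = 2, mean = 10/2 ≈ 5.000
Minimum mean = 2.000, attained e.g. along the cycle 1 → 1 with weight 2 and length 1. So λ(A) = 2/1 = 2.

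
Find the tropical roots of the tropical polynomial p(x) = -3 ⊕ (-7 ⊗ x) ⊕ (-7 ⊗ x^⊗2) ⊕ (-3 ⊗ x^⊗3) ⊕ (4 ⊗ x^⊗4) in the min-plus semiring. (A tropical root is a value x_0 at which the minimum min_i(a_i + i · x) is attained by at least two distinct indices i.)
Roots: {-7, -4, 0, 4}

Each tropical root is a break point of the lower envelope of the lines y = a_i + i · x (there are 5 lines, with slopes 0, 1, ..., 4). Only the lines that attain the minimum somewhere contribute to roots; other lines are dominated. Here the surviving (envelope) indices are i = 4, i = 3, i = 2, i = 1, i = 0.
Intersections between consecutive envelope lines give the roots: for adjacent envelope indices i < j the intersection is x = (a_i − a_j) / (j − i). Reading off the sorted break points: {-7, -4, 0, 4}.
Verification: at each break x_0, at least two indices attain the minimum of min_i(a_i + i · x_0).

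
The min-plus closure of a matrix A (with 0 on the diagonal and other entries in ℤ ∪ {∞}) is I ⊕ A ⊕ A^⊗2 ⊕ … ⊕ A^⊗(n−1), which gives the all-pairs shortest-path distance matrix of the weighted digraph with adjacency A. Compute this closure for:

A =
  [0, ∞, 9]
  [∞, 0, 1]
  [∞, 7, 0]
Closure =
  [0, 16, 9]
  [∞, 0, 1]
  [∞, 7, 0]

This is the Floyd-Warshall all-pairs shortest-path computation. For each intermediate vertex k = 0, 1, …, 2, update dist[i][j] ← min(dist[i][j], dist[i][k] + dist[k][j]). The final matrix gives, for each (i, j), the minimum total weight of any directed path from i to j (possibly empty when i = j).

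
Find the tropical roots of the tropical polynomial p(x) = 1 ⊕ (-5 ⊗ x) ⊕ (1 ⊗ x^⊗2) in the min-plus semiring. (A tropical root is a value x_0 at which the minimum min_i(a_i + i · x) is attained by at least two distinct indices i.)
Roots: {-6, 6}

Each tropical root is a break point of the lower envelope of the lines y = a_i + i · x (there are 3 lines, with slopes 0, 1, ..., 2). Only the lines that attain the minimum somewhere contribute to roots; other lines are dominated. Here the surviving (envelope) indices are i = 2, i = 1, i = 0.
Intersections between consecutive envelope lines give the roots: for adjacent envelope indices i < j the intersection is x = (a_i − a_j) / (j − i). Reading off the sorted break points: {-6, 6}.
Verification: at each break x_0, at least two indices attain the minimum of min_i(a_i + i · x_0).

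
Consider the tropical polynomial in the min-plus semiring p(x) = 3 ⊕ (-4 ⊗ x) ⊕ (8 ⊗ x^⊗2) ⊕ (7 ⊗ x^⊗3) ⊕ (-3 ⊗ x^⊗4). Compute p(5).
p(5) = 1

A tropical monomial a ⊗ x^⊗i evaluates to a + i · x. Evaluating each term at x = 5:
  Term 0 contributes 3 + 0 · 5 = 3
  Term 1 contributes -4 + 1 · 5 = 1
  Term 2 contributes 8 + 2 · 5 = 18
  Term 3 contributes 7 + 3 · 5 = 22
  Term 4 contributes -3 + 4 · 5 = 17
p(5) = ⊕ of these = min[3, 1, 18, 22, 17] = 1.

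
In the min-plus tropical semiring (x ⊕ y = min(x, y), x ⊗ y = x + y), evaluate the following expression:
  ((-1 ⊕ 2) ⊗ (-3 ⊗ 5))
((-1 ⊕ 2) ⊗ (-3 ⊗ 5)) = 1

Expand innermost to outermost. Recall ⊕ takes the minimum of its arguments and ⊗ takes their sum. Working out the expression ((-1 ⊕ 2) ⊗ (-3 ⊗ 5)) gives 1.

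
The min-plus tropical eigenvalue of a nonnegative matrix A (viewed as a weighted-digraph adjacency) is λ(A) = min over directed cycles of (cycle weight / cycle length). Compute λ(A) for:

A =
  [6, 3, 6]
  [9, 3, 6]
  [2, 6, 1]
λ(A) = 1

Enumerate directed cycles and compute their means (weight / length). Sample:
  cycle 0 → 0: weight = 6, length = 1, mean = 6/1 ≈ 6.000
  cycle 1 → 1: weight = 3, length = 1, mean = 3/1 ≈ 3.000
  cycle 2 → 2: weight = 1, length = 1, mean = 1/1 ≈ 1.000
  cycle 0 → 1 → 0: weight = 12, length = 2, mean = 12/2 ≈ 6.000
  cycle 0 → 2 → 0: weight = 8, length = 2, mean = 8/2 ≈ 4.000
  cycle 1 → 0 → 1: weight = 12, length = 2, mean = 12/2 ≈ 6.000
Minimum mean = 1.000, attained e.g. along the cycle 2 → 2 with weight 1 and length 1. So λ(A) = 1/1 = 1.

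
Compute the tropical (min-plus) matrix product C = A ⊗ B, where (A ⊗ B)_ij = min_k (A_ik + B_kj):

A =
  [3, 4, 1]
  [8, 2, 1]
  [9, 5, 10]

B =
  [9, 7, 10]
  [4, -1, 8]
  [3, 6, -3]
A ⊗ B =
  [4, 3, -2]
  [4, 1, -2]
  [9, 4, 7]

Apply the min-plus product entry-by-entry:
  C[0][0] = min over k of (A[0][0] + B[0][0] = 3 + 9 = 12, A[0][1] + B[1][0] = 4 + 4 = 8, A[0][2] + B[2][0] = 1 + 3 = 4) = 4 (attained at k = 2)
  C[0][1] = min over k of (A[0][0] + B[0][1] = 3 + 7 = 10, A[0][1] + B[1][1] = 4 + -1 = 3, A[0][2] + B[2][1] = 1 + 6 = 7) = 3 (attained at k = 1)
  C[0][2] = min over k of (A[0][0] + B[0][2] = 3 + 10 = 13, A[0][1] + B[1][2] = 4 + 8 = 12, A[0][2] + B[2][2] = 1 + -3 = -2) = -2 (attained at k = 2)
  C[1][0] = min over k of (A[1][0] + B[0][0] = 8 + 9 = 17, A[1][1] + B[1][0] = 2 + 4 = 6, A[1][2] + B[2][0] = 1 + 3 = 4) = 4 (attained at k = 2)
  C[1][1] = min over k of (A[1][0] + B[0][1] = 8 + 7 = 15, A[1][1] + B[1][1] = 2 + -1 = 1, A[1][2] + B[2][1] = 1 + 6 = 7) = 1 (attained at k = 1)
  C[1][2] = min over k of (A[1][0] + B[0][2] = 8 + 10 = 18, A[1][1] + B[1][2] = 2 + 8 = 10, A[1][2] + B[2][2] = 1 + -3 = -2) = -2 (attained at k = 2)
  C[2][0] = min over k of (A[2][0] + B[0][0] = 9 + 9 = 18, A[2][1] + B[1][0] = 5 + 4 = 9, A[2][2] + B[2][0] = 10 + 3 = 13) = 9 (attained at k = 1)
  C[2][1] = min over k of (A[2][0] + B[0][1] = 9 + 7 = 16, A[2][1] + B[1][1] = 5 + -1 = 4, A[2][2] + B[2][1] = 10 + 6 = 16) = 4 (attained at k = 1)
  C[2][2] = min over k of (A[2][0] + B[0][2] = 9 + 10 = 19, A[2][1] + B[1][2] = 5 + 8 = 13, A[2][2] + B[2][2] = 10 + -3 = 7) = 7 (attained at k = 2)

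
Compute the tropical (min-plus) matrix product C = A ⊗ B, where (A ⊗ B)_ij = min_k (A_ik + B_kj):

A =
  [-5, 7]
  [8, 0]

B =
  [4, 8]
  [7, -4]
A ⊗ B =
  [-1, 3]
  [7, -4]

Apply the min-plus product entry-by-entry:
  C[0][0] = min over k of (A[0][0] + B[0][0] = -5 + 4 = -1, A[0][1] + B[1][0] = 7 + 7 = 14) = -1 (attained at k = 0)
  C[0][1] = min over k of (A[0][0] + B[0][1] = -5 + 8 = 3, A[0][1] + B[1][1] = 7 + -4 = 3) = 3 (attained at k = 0)
  C[1][0] = min over k of (A[1][0] + B[0][0] = 8 + 4 = 12, A[1][1] + B[1][0] = 0 + 7 = 7) = 7 (attained at k = 1)
  C[1][1] = min over k of (A[1][0] + B[0][1] = 8 + 8 = 16, A[1][1] + B[1][1] = 0 + -4 = -4) = -4 (attained at k = 1)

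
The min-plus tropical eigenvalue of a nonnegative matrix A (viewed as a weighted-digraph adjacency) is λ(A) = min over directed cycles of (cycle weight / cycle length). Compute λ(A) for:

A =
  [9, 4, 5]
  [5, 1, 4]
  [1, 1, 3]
λ(A) = 1

Enumerate directed cycles and compute their means (weight / length). Sample:
  cycle 0 → 0: weight = 9, length = 1, mean = 9/1 ≈ 9.000
  cycle 1 → 1: weight = 1, length = 1, mean = 1/1 ≈ 1.000
  cycle 2 → 2: weight = 3, length = 1, mean = 3/1 ≈ 3.000
  cycle 0 → 1 → 0: weight = 9, length = 2, mean = 9/2 ≈ 4.500
  cycle 0 → 2 → 0: weight = 6, length = 2, mean = 6/2 ≈ 3.000
  cycle 1 → 0 → 1: weight = 9, length = 2, mean = 9/2 ≈ 4.500
Minimum mean = 1.000, attained e.g. along the cycle 1 → 1 with weight 1 and length 1. So λ(A) = 1/1 = 1.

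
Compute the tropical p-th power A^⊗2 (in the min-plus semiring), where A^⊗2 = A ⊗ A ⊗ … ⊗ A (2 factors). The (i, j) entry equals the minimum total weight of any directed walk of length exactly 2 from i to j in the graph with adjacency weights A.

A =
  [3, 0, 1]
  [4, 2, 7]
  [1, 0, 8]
A^⊗2 =
  [2, 1, 4]
  [6, 4, 5]
  [4, 1, 2]

Each entry (A^⊗2)_ij equals the minimum over all length-2 walks i = v_0 → v_1 → … → v_2 = j of Σ_t A[v_t][v_{t+1}]. For example, for (i, j) = (0, 2) we minimise over 3 possible intermediate vertex sequences; the minimum is 4, attained along the walk 0 → 0 → 2.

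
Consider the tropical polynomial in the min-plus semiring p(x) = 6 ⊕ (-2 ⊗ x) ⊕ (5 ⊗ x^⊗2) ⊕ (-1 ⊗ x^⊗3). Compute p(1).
p(1) = -1

A tropical monomial a ⊗ x^⊗i evaluates to a + i · x. Evaluating each term at x = 1:
  Term 0 contributes 6 + 0 · 1 = 6
  Term 1 contributes -2 + 1 · 1 = -1
  Term 2 contributes 5 + 2 · 1 = 7
  Term 3 contributes -1 + 3 · 1 = 2
p(1) = ⊕ of these = min[6, -1, 7, 2] = -1.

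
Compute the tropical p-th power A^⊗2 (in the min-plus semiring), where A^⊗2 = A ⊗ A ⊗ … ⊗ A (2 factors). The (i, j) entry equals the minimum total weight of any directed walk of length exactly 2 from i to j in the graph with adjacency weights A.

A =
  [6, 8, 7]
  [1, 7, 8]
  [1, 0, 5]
A^⊗2 =
  [8, 7, 12]
  [7, 8, 8]
  [1, 5, 8]

Each entry (A^⊗2)_ij equals the minimum over all length-2 walks i = v_0 → v_1 → … → v_2 = j of Σ_t A[v_t][v_{t+1}]. For example, for (i, j) = (0, 2) we minimise over 3 possible intermediate vertex sequences; the minimum is 12, attained along the walk 0 → 2 → 2.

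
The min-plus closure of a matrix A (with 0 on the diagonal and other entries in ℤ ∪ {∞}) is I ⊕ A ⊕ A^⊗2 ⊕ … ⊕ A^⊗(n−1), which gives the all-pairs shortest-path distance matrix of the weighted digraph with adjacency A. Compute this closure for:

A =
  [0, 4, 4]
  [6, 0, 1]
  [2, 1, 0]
Closure =
  [0, 4, 4]
  [3, 0, 1]
  [2, 1, 0]

This is the Floyd-Warshall all-pairs shortest-path computation. For each intermediate vertex k = 0, 1, …, 2, update dist[i][j] ← min(dist[i][j], dist[i][k] + dist[k][j]). The final matrix gives, for each (i, j), the minimum total weight of any directed path from i to j (possibly empty when i = j).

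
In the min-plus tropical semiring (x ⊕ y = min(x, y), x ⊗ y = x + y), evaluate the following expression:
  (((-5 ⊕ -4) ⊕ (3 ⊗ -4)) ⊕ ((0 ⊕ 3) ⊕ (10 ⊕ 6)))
(((-5 ⊕ -4) ⊕ (3 ⊗ -4)) ⊕ ((0 ⊕ 3) ⊕ (10 ⊕ 6))) = -5

Expand innermost to outermost. Recall ⊕ takes the minimum of its arguments and ⊗ takes their sum. Working out the expression (((-5 ⊕ -4) ⊕ (3 ⊗ -4)) ⊕ ((0 ⊕ 3) ⊕ (10 ⊕ 6))) gives -5.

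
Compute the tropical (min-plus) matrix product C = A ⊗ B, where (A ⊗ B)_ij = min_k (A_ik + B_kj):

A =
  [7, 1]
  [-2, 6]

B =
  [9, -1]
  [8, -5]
A ⊗ B =
  [9, -4]
  [7, -3]

Apply the min-plus product entry-by-entry:
  C[0][0] = min over k of (A[0][0] + B[0][0] = 7 + 9 = 16, A[0][1] + B[1][0] = 1 + 8 = 9) = 9 (attained at k = 1)
  C[0][1] = min over k of (A[0][0] + B[0][1] = 7 + -1 = 6, A[0][1] + B[1][1] = 1 + -5 = -4) = -4 (attained at k = 1)
  C[1][0] = min over k of (A[1][0] + B[0][0] = -2 + 9 = 7, A[1][1] + B[1][0] = 6 + 8 = 14) = 7 (attained at k = 0)
  C[1][1] = min over k of (A[1][0] + B[0][1] = -2 + -1 = -3, A[1][1] + B[1][1] = 6 + -5 = 1) = -3 (attained at k = 0)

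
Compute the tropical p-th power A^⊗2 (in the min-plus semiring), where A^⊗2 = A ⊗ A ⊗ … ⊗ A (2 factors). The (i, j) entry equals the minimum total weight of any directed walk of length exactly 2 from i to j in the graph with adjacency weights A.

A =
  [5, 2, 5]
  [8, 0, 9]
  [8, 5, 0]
A^⊗2 =
  [10, 2, 5]
  [8, 0, 9]
  [8, 5, 0]

Each entry (A^⊗2)_ij equals the minimum over all length-2 walks i = v_0 → v_1 → … → v_2 = j of Σ_t A[v_t][v_{t+1}]. For example, for (i, j) = (0, 2) we minimise over 3 possible intermediate vertex sequences; the minimum is 5, attained along the walk 0 → 2 → 2.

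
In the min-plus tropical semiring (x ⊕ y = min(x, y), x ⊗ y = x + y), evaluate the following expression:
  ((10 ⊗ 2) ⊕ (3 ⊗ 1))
((10 ⊗ 2) ⊕ (3 ⊗ 1)) = 4

Expand innermost to outermost. Recall ⊕ takes the minimum of its arguments and ⊗ takes their sum. Working out the expression ((10 ⊗ 2) ⊕ (3 ⊗ 1)) gives 4.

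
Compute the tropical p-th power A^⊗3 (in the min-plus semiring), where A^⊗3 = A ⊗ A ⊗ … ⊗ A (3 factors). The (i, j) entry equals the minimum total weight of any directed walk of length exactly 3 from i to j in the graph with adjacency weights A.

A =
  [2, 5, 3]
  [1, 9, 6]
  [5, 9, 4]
A^⊗3 =
  [6, 9, 7]
  [5, 8, 6]
  [9, 12, 10]

Each entry (A^⊗3)_ij equals the minimum over all length-3 walks i = v_0 → v_1 → … → v_3 = j of Σ_t A[v_t][v_{t+1}]. For example, for (i, j) = (0, 2) we minimise over 9 possible intermediate vertex sequences; the minimum is 7, attained along the walk 0 → 0 → 0 → 2.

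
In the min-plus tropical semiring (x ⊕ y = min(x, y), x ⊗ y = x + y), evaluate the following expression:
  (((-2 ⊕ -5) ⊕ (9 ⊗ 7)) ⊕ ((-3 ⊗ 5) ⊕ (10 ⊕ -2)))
(((-2 ⊕ -5) ⊕ (9 ⊗ 7)) ⊕ ((-3 ⊗ 5) ⊕ (10 ⊕ -2))) = -5

Expand innermost to outermost. Recall ⊕ takes the minimum of its arguments and ⊗ takes their sum. Working out the expression (((-2 ⊕ -5) ⊕ (9 ⊗ 7)) ⊕ ((-3 ⊗ 5) ⊕ (10 ⊕ -2))) gives -5.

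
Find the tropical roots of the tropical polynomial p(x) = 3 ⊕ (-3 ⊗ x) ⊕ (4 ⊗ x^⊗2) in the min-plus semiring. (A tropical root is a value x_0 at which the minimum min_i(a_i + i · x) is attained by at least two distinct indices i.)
Roots: {-7, 6}

Each tropical root is a break point of the lower envelope of the lines y = a_i + i · x (there are 3 lines, with slopes 0, 1, ..., 2). Only the lines that attain the minimum somewhere contribute to roots; other lines are dominated. Here the surviving (envelope) indices are i = 2, i = 1, i = 0.
Intersections between consecutive envelope lines give the roots: for adjacent envelope indices i < j the intersection is x = (a_i − a_j) / (j − i). Reading off the sorted break points: {-7, 6}.
Verification: at each break x_0, at least two indices attain the minimum of min_i(a_i + i · x_0).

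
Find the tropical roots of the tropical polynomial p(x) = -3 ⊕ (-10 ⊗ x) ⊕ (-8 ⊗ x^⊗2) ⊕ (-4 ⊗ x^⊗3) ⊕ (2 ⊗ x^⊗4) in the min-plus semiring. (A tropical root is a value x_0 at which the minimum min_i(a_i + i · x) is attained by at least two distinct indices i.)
Roots: {-6, -4, -2, 7}

Each tropical root is a break point of the lower envelope of the lines y = a_i + i · x (there are 5 lines, with slopes 0, 1, ..., 4). Only the lines that attain the minimum somewhere contribute to roots; other lines are dominated. Here the surviving (envelope) indices are i = 4, i = 3, i = 2, i = 1, i = 0.
Intersections between consecutive envelope lines give the roots: for adjacent envelope indices i < j the intersection is x = (a_i − a_j) / (j − i). Reading off the sorted break points: {-6, -4, -2, 7}.
Verification: at each break x_0, at least two indices attain the minimum of min_i(a_i + i · x_0).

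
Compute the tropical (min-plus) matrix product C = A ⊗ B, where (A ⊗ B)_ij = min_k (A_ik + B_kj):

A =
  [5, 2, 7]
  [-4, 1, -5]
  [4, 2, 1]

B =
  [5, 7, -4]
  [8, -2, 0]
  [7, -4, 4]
A ⊗ B =
  [10, 0, 1]
  [1, -9, -8]
  [8, -3, 0]

Apply the min-plus product entry-by-entry:
  C[0][0] = min over k of (A[0][0] + B[0][0] = 5 + 5 = 10, A[0][1] + B[1][0] = 2 + 8 = 10, A[0][2] + B[2][0] = 7 + 7 = 14) = 10 (attained at k = 0)
  C[0][1] = min over k of (A[0][0] + B[0][1] = 5 + 7 = 12, A[0][1] + B[1][1] = 2 + -2 = 0, A[0][2] + B[2][1] = 7 + -4 = 3) = 0 (attained at k = 1)
  C[0][2] = min over k of (A[0][0] + B[0][2] = 5 + -4 = 1, A[0][1] + B[1][2] = 2 + 0 = 2, A[0][2] + B[2][2] = 7 + 4 = 11) = 1 (attained at k = 0)
  C[1][0] = min over k of (A[1][0] + B[0][0] = -4 + 5 = 1, A[1][1] + B[1][0] = 1 + 8 = 9, A[1][2] + B[2][0] = -5 + 7 = 2) = 1 (attained at k = 0)
  C[1][1] = min over k of (A[1][0] + B[0][1] = -4 + 7 = 3, A[1][1] + B[1][1] = 1 + -2 = -1, A[1][2] + B[2][1] = -5 + -4 = -9) = -9 (attained at k = 2)
  C[1][2] = min over k of (A[1][0] + B[0][2] = -4 + -4 = -8, A[1][1] + B[1][2] = 1 + 0 = 1, A[1][2] + B[2][2] = -5 + 4 = -1) = -8 (attained at k = 0)
  C[2][0] = min over k of (A[2][0] + B[0][0] = 4 + 5 = 9, A[2][1] + B[1][0] = 2 + 8 = 10, A[2][2] + B[2][0] = 1 + 7 = 8) = 8 (attained at k = 2)
  C[2][1] = min over k of (A[2][0] + B[0][1] = 4 + 7 = 11, A[2][1] + B[1][1] = 2 + -2 = 0, A[2][2] + B[2][1] = 1 + -4 = -3) = -3 (attained at k = 2)
  C[2][2] = min over k of (A[2][0] + B[0][2] = 4 + -4 = 0, A[2][1] + B[1][2] = 2 + 0 = 2, A[2][2] + B[2][2] = 1 + 4 = 5) = 0 (attained at k = 0)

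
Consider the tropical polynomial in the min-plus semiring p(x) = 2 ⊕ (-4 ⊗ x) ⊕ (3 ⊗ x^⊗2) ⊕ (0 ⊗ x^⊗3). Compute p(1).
p(1) = -3

A tropical monomial a ⊗ x^⊗i evaluates to a + i · x. Evaluating each term at x = 1:
  Term 0 contributes 2 + 0 · 1 = 2
  Term 1 contributes -4 + 1 · 1 = -3
  Term 2 contributes 3 + 2 · 1 = 5
  Term 3 contributes 0 + 3 · 1 = 3
p(1) = ⊕ of these = min[2, -3, 5, 3] = -3.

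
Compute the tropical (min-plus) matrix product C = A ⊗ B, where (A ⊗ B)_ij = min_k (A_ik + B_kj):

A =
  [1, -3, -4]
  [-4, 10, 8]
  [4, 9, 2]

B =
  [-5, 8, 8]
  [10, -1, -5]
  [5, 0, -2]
A ⊗ B =
  [-4, -4, -8]
  [-9, 4, 4]
  [-1, 2, 0]

Apply the min-plus product entry-by-entry:
  C[0][0] = min over k of (A[0][0] + B[0][0] = 1 + -5 = -4, A[0][1] + B[1][0] = -3 + 10 = 7, A[0][2] + B[2][0] = -4 + 5 = 1) = -4 (attained at k = 0)
  C[0][1] = min over k of (A[0][0] + B[0][1] = 1 + 8 = 9, A[0][1] + B[1][1] = -3 + -1 = -4, A[0][2] + B[2][1] = -4 + 0 = -4) = -4 (attained at k = 1)
  C[0][2] = min over k of (A[0][0] + B[0][2] = 1 + 8 = 9, A[0][1] + B[1][2] = -3 + -5 = -8, A[0][2] + B[2][2] = -4 + -2 = -6) = -8 (attained at k = 1)
  C[1][0] = min over k of (A[1][0] + B[0][0] = -4 + -5 = -9, A[1][1] + B[1][0] = 10 + 10 = 20, A[1][2] + B[2][0] = 8 + 5 = 13) = -9 (attained at k = 0)
  C[1][1] = min over k of (A[1][0] + B[0][1] = -4 + 8 = 4, A[1][1] + B[1][1] = 10 + -1 = 9, A[1][2] + B[2][1] = 8 + 0 = 8) = 4 (attained at k = 0)
  C[1][2] = min over k of (A[1][0] + B[0][2] = -4 + 8 = 4, A[1][1] + B[1][2] = 10 + -5 = 5, A[1][2] + B[2][2] = 8 + -2 = 6) = 4 (attained at k = 0)
  C[2][0] = min over k of (A[2][0] + B[0][0] = 4 + -5 = -1, A[2][1] + B[1][0] = 9 + 10 = 19, A[2][2] + B[2][0] = 2 + 5 = 7) = -1 (attained at k = 0)
  C[2][1] = min over k of (A[2][0] + B[0][1] = 4 + 8 = 12, A[2][1] + B[1][1] = 9 + -1 = 8, A[2][2] + B[2][1] = 2 + 0 = 2) = 2 (attained at k = 2)
  C[2][2] = min over k of (A[2][0] + B[0][2] = 4 + 8 = 12, A[2][1] + B[1][2] = 9 + -5 = 4, A[2][2] + B[2][2] = 2 + -2 = 0) = 0 (attained at k = 2)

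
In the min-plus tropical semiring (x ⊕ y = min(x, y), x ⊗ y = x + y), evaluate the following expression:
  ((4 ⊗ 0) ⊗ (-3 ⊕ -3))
((4 ⊗ 0) ⊗ (-3 ⊕ -3)) = 1

Expand innermost to outermost. Recall ⊕ takes the minimum of its arguments and ⊗ takes their sum. Working out the expression ((4 ⊗ 0) ⊗ (-3 ⊕ -3)) gives 1.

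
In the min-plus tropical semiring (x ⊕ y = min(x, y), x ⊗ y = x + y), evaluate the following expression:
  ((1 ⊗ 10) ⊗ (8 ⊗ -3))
((1 ⊗ 10) ⊗ (8 ⊗ -3)) = 16

Expand innermost to outermost. Recall ⊕ takes the minimum of its arguments and ⊗ takes their sum. Working out the expression ((1 ⊗ 10) ⊗ (8 ⊗ -3)) gives 16.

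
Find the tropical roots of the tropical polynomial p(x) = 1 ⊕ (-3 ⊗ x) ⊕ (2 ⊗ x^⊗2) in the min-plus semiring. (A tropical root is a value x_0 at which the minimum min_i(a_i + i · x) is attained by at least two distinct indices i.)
Roots: {-5, 4}

Each tropical root is a break point of the lower envelope of the lines y = a_i + i · x (there are 3 lines, with slopes 0, 1, ..., 2). Only the lines that attain the minimum somewhere contribute to roots; other lines are dominated. Here the surviving (envelope) indices are i = 2, i = 1, i = 0.
Intersections between consecutive envelope lines give the roots: for adjacent envelope indices i < j the intersection is x = (a_i − a_j) / (j − i). Reading off the sorted break points: {-5, 4}.
Verification: at each break x_0, at least two indices attain the minimum of min_i(a_i + i · x_0).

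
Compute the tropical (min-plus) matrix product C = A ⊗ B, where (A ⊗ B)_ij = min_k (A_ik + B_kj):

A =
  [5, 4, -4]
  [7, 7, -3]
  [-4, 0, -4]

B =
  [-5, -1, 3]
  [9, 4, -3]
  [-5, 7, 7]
A ⊗ B =
  [-9, 3, 1]
  [-8, 4, 4]
  [-9, -5, -3]

Apply the min-plus product entry-by-entry:
  C[0][0] = min over k of (A[0][0] + B[0][0] = 5 + -5 = 0, A[0][1] + B[1][0] = 4 + 9 = 13, A[0][2] + B[2][0] = -4 + -5 = -9) = -9 (attained at k = 2)
  C[0][1] = min over k of (A[0][0] + B[0][1] = 5 + -1 = 4, A[0][1] + B[1][1] = 4 + 4 = 8, A[0][2] + B[2][1] = -4 + 7 = 3) = 3 (attained at k = 2)
  C[0][2] = min over k of (A[0][0] + B[0][2] = 5 + 3 = 8, A[0][1] + B[1][2] = 4 + -3 = 1, A[0][2] + B[2][2] = -4 + 7 = 3) = 1 (attained at k = 1)
  C[1][0] = min over k of (A[1][0] + B[0][0] = 7 + -5 = 2, A[1][1] + B[1][0] = 7 + 9 = 16, A[1][2] + B[2][0] = -3 + -5 = -8) = -8 (attained at k = 2)
  C[1][1] = min over k of (A[1][0] + B[0][1] = 7 + -1 = 6, A[1][1] + B[1][1] = 7 + 4 = 11, A[1][2] + B[2][1] = -3 + 7 = 4) = 4 (attained at k = 2)
  C[1][2] = min over k of (A[1][0] + B[0][2] = 7 + 3 = 10, A[1][1] + B[1][2] = 7 + -3 = 4, A[1][2] + B[2][2] = -3 + 7 = 4) = 4 (attained at k = 1)
  C[2][0] = min over k of (A[2][0] + B[0][0] = -4 + -5 = -9, A[2][1] + B[1][0] = 0 + 9 = 9, A[2][2] + B[2][0] = -4 + -5 = -9) = -9 (attained at k = 0)
  C[2][1] = min over k of (A[2][0] + B[0][1] = -4 + -1 = -5, A[2][1] + B[1][1] = 0 + 4 = 4, A[2][2] + B[2][1] = -4 + 7 = 3) = -5 (attained at k = 0)
  C[2][2] = min over k of (A[2][0] + B[0][2] = -4 + 3 = -1, A[2][1] + B[1][2] = 0 + -3 = -3, A[2][2] + B[2][2] = -4 + 7 = 3) = -3 (attained at k = 1)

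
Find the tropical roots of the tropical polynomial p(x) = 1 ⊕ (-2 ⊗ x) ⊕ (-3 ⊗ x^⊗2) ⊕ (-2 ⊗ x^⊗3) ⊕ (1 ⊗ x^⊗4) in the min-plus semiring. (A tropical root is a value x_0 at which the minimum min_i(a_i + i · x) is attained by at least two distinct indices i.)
Roots: {-3, -1, 1, 3}

Each tropical root is a break point of the lower envelope of the lines y = a_i + i · x (there are 5 lines, with slopes 0, 1, ..., 4). Only the lines that attain the minimum somewhere contribute to roots; other lines are dominated. Here the surviving (envelope) indices are i = 4, i = 3, i = 2, i = 1, i = 0.
Intersections between consecutive envelope lines give the roots: for adjacent envelope indices i < j the intersection is x = (a_i − a_j) / (j − i). Reading off the sorted break points: {-3, -1, 1, 3}.
Verification: at each break x_0, at least two indices attain the minimum of min_i(a_i + i · x_0).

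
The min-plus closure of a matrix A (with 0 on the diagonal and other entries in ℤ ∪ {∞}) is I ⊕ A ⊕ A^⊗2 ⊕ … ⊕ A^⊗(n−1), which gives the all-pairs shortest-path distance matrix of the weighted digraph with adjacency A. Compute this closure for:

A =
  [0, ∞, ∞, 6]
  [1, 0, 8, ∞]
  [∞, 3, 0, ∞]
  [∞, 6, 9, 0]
Closure =
  [0, 12, 15, 6]
  [1, 0, 8, 7]
  [4, 3, 0, 10]
  [7, 6, 9, 0]

This is the Floyd-Warshall all-pairs shortest-path computation. For each intermediate vertex k = 0, 1, …, 3, update dist[i][j] ← min(dist[i][j], dist[i][k] + dist[k][j]). The final matrix gives, for each (i, j), the minimum total weight of any directed path from i to j (possibly empty when i = j).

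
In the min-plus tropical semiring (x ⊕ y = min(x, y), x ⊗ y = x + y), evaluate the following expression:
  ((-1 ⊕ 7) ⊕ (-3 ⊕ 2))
((-1 ⊕ 7) ⊕ (-3 ⊕ 2)) = -3

Expand innermost to outermost. Recall ⊕ takes the minimum of its arguments and ⊗ takes their sum. Working out the expression ((-1 ⊕ 7) ⊕ (-3 ⊕ 2)) gives -3.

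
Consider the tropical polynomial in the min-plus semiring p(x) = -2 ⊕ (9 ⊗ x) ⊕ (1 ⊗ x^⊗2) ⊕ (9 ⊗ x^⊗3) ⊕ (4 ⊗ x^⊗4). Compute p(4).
p(4) = -2

A tropical monomial a ⊗ x^⊗i evaluates to a + i · x. Evaluating each term at x = 4:
  Term 0 contributes -2 + 0 · 4 = -2
  Term 1 contributes 9 + 1 · 4 = 13
  Term 2 contributes 1 + 2 · 4 = 9
  Term 3 contributes 9 + 3 · 4 = 21
  Term 4 contributes 4 + 4 · 4 = 20
p(4) = ⊕ of these = min[-2, 13, 9, 21, 20] = -2.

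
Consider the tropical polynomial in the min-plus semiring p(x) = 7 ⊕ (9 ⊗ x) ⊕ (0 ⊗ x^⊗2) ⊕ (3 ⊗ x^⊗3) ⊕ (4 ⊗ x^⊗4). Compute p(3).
p(3) = 6

A tropical monomial a ⊗ x^⊗i evaluates to a + i · x. Evaluating each term at x = 3:
  Term 0 contributes 7 + 0 · 3 = 7
  Term 1 contributes 9 + 1 · 3 = 12
  Term 2 contributes 0 + 2 · 3 = 6
  Term 3 contributes 3 + 3 · 3 = 12
  Term 4 contributes 4 + 4 · 3 = 16
p(3) = ⊕ of these = min[7, 12, 6, 12, 16] = 6.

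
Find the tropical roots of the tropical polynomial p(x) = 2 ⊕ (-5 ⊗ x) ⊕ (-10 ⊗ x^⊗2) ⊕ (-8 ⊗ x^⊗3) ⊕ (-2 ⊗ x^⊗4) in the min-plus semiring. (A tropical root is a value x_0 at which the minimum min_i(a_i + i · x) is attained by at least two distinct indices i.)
Roots: {-6, -2, 5, 7}

Each tropical root is a break point of the lower envelope of the lines y = a_i + i · x (there are 5 lines, with slopes 0, 1, ..., 4). Only the lines that attain the minimum somewhere contribute to roots; other lines are dominated. Here the surviving (envelope) indices are i = 4, i = 3, i = 2, i = 1, i = 0.
Intersections between consecutive envelope lines give the roots: for adjacent envelope indices i < j the intersection is x = (a_i − a_j) / (j − i). Reading off the sorted break points: {-6, -2, 5, 7}.
Verification: at each break x_0, at least two indices attain the minimum of min_i(a_i + i · x_0).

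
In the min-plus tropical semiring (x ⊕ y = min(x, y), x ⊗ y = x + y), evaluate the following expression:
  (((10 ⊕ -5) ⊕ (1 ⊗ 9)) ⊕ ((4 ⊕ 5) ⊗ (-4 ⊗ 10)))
(((10 ⊕ -5) ⊕ (1 ⊗ 9)) ⊕ ((4 ⊕ 5) ⊗ (-4 ⊗ 10))) = -5

Expand innermost to outermost. Recall ⊕ takes the minimum of its arguments and ⊗ takes their sum. Working out the expression (((10 ⊕ -5) ⊕ (1 ⊗ 9)) ⊕ ((4 ⊕ 5) ⊗ (-4 ⊗ 10))) gives -5.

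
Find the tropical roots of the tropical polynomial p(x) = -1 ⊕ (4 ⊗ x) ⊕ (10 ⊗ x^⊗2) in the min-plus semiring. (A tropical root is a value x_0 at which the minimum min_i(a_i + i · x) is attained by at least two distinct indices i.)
Roots: {-6, -5}

Each tropical root is a break point of the lower envelope of the lines y = a_i + i · x (there are 3 lines, with slopes 0, 1, ..., 2). Only the lines that attain the minimum somewhere contribute to roots; other lines are dominated. Here the surviving (envelope) indices are i = 2, i = 1, i = 0.
Intersections between consecutive envelope lines give the roots: for adjacent envelope indices i < j the intersection is x = (a_i − a_j) / (j − i). Reading off the sorted break points: {-6, -5}.
Verification: at each break x_0, at least two indices attain the minimum of min_i(a_i + i · x_0).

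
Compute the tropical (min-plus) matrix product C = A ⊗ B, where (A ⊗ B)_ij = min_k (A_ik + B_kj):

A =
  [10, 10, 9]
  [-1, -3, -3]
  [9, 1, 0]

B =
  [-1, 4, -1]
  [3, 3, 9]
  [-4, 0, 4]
A ⊗ B =
  [5, 9, 9]
  [-7, -3, -2]
  [-4, 0, 4]

Apply the min-plus product entry-by-entry:
  C[0][0] = min over k of (A[0][0] + B[0][0] = 10 + -1 = 9, A[0][1] + B[1][0] = 10 + 3 = 13, A[0][2] + B[2][0] = 9 + -4 = 5) = 5 (attained at k = 2)
  C[0][1] = min over k of (A[0][0] + B[0][1] = 10 + 4 = 14, A[0][1] + B[1][1] = 10 + 3 = 13, A[0][2] + B[2][1] = 9 + 0 = 9) = 9 (attained at k = 2)
  C[0][2] = min over k of (A[0][0] + B[0][2] = 10 + -1 = 9, A[0][1] + B[1][2] = 10 + 9 = 19, A[0][2] + B[2][2] = 9 + 4 = 13) = 9 (attained at k = 0)
  C[1][0] = min over k of (A[1][0] + B[0][0] = -1 + -1 = -2, A[1][1] + B[1][0] = -3 + 3 = 0, A[1][2] + B[2][0] = -3 + -4 = -7) = -7 (attained at k = 2)
  C[1][1] = min over k of (A[1][0] + B[0][1] = -1 + 4 = 3, A[1][1] + B[1][1] = -3 + 3 = 0, A[1][2] + B[2][1] = -3 + 0 = -3) = -3 (attained at k = 2)
  C[1][2] = min over k of (A[1][0] + B[0][2] = -1 + -1 = -2, A[1][1] + B[1][2] = -3 + 9 = 6, A[1][2] + B[2][2] = -3 + 4 = 1) = -2 (attained at k = 0)
  C[2][0] = min over k of (A[2][0] + B[0][0] = 9 + -1 = 8, A[2][1] + B[1][0] = 1 + 3 = 4, A[2][2] + B[2][0] = 0 + -4 = -4) = -4 (attained at k = 2)
  C[2][1] = min over k of (A[2][0] + B[0][1] = 9 + 4 = 13, A[2][1] + B[1][1] = 1 + 3 = 4, A[2][2] + B[2][1] = 0 + 0 = 0) = 0 (attained at k = 2)
  C[2][2] = min over k of (A[2][0] + B[0][2] = 9 + -1 = 8, A[2][1] + B[1][2] = 1 + 9 = 10, A[2][2] + B[2][2] = 0 + 4 = 4) = 4 (attained at k = 2)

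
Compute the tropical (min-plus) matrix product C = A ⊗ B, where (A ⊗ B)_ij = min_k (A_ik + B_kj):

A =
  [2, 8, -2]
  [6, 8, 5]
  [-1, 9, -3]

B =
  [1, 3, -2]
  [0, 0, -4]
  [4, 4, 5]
A ⊗ B =
  [2, 2, 0]
  [7, 8, 4]
  [0, 1, -3]

Apply the min-plus product entry-by-entry:
  C[0][0] = min over k of (A[0][0] + B[0][0] = 2 + 1 = 3, A[0][1] + B[1][0] = 8 + 0 = 8, A[0][2] + B[2][0] = -2 + 4 = 2) = 2 (attained at k = 2)
  C[0][1] = min over k of (A[0][0] + B[0][1] = 2 + 3 = 5, A[0][1] + B[1][1] = 8 + 0 = 8, A[0][2] + B[2][1] = -2 + 4 = 2) = 2 (attained at k = 2)
  C[0][2] = min over k of (A[0][0] + B[0][2] = 2 + -2 = 0, A[0][1] + B[1][2] = 8 + -4 = 4, A[0][2] + B[2][2] = -2 + 5 = 3) = 0 (attained at k = 0)
  C[1][0] = min over k of (A[1][0] + B[0][0] = 6 + 1 = 7, A[1][1] + B[1][0] = 8 + 0 = 8, A[1][2] + B[2][0] = 5 + 4 = 9) = 7 (attained at k = 0)
  C[1][1] = min over k of (A[1][0] + B[0][1] = 6 + 3 = 9, A[1][1] + B[1][1] = 8 + 0 = 8, A[1][2] + B[2][1] = 5 + 4 = 9) = 8 (attained at k = 1)
  C[1][2] = min over k of (A[1][0] + B[0][2] = 6 + -2 = 4, A[1][1] + B[1][2] = 8 + -4 = 4, A[1][2] + B[2][2] = 5 + 5 = 10) = 4 (attained at k = 0)
  C[2][0] = min over k of (A[2][0] + B[0][0] = -1 + 1 = 0, A[2][1] + B[1][0] = 9 + 0 = 9, A[2][2] + B[2][0] = -3 + 4 = 1) = 0 (attained at k = 0)
  C[2][1] = min over k of (A[2][0] + B[0][1] = -1 + 3 = 2, A[2][1] + B[1][1] = 9 + 0 = 9, A[2][2] + B[2][1] = -3 + 4 = 1) = 1 (attained at k = 2)
  C[2][2] = min over k of (A[2][0] + B[0][2] = -1 + -2 = -3, A[2][1] + B[1][2] = 9 + -4 = 5, A[2][2] + B[2][2] = -3 + 5 = 2) = -3 (attained at k = 0)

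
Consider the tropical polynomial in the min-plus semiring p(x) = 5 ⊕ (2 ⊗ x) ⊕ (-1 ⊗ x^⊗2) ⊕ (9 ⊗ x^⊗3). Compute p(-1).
p(-1) = -3

A tropical monomial a ⊗ x^⊗i evaluates to a + i · x. Evaluating each term at x = -1:
  Term 0 contributes 5 + 0 · -1 = 5
  Term 1 contributes 2 + 1 · -1 = 1
  Term 2 contributes -1 + 2 · -1 = -3
  Term 3 contributes 9 + 3 · -1 = 6
p(-1) = ⊕ of these = min[5, 1, -3, 6] = -3.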